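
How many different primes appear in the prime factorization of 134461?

3

134461 = 43 · 3127
3127 = 53 · 59
134461 = 43 · 53 · 59, which has 3 distinct prime factors.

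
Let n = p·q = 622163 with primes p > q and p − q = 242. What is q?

677

Since p = q + 242, we have 622163 = q(q + 242), so q² + 242q − 622163 = 0.
Discriminant: 242² + 4·622163 = 58564 + 2488652 = 2547216; √2547216 = 1596.
q = (−242 + 1596)/2 = 677, and p = q + 242 = 919.
Check: 677 · 919 = 622163.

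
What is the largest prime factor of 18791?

18791 = 19 · 989
989 = 23 · 43
43 is prime.
So 18791 = 19 · 23 · 43; the largest prime factor is 43.

43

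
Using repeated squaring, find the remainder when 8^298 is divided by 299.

77

8^1 ≡ 8 (mod 299)
8^2 ≡ 8^2 = 64 ≡ 64 (mod 299)
8^4 ≡ 64^2 = 4096 ≡ 209 (mod 299)
8^8 ≡ 209^2 = 43681 ≡ 27 (mod 299)
8^16 ≡ 27^2 = 729 ≡ 131 (mod 299)
8^32 ≡ 131^2 = 17161 ≡ 118 (mod 299)
8^64 ≡ 118^2 = 13924 ≡ 170 (mod 299)
8^128 ≡ 170^2 = 28900 ≡ 196 (mod 299)
8^256 ≡ 196^2 = 38416 ≡ 144 (mod 299)
298 = 256 + 32 + 8 + 2 in binary powers of 2.
So 8^298 ≡ 144 · 118 · 27 · 64 ≡ 77 (mod 299).
Since 77 ≠ 1, base 8 is a Fermat witness: 299 is composite.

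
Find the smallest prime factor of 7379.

47

7379 is odd.
Digit sum 26, not divisible by 3.
Ends in 9: not divisible by 5.
7: 7379 = 7·1054 + 1
11: 7379 = 11·670 + 9
13: 7379 = 13·567 + 8
17: 7379 = 17·434 + 1
19: 7379 = 19·388 + 7
23: 7379 = 23·320 + 19
29: 7379 = 29·254 + 13
31: 7379 = 31·238 + 1
37: 7379 = 37·199 + 16
41: 7379 = 41·179 + 40
43: 7379 = 43·171 + 26
47: 7379 = 47·157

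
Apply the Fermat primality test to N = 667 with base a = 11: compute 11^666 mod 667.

216

11^1 ≡ 11 (mod 667)
11^2 ≡ 11^2 = 121 ≡ 121 (mod 667)
11^4 ≡ 121^2 = 14641 ≡ 634 (mod 667)
11^8 ≡ 634^2 = 401956 ≡ 422 (mod 667)
11^16 ≡ 422^2 = 178084 ≡ 662 (mod 667)
11^32 ≡ 662^2 = 438244 ≡ 25 (mod 667)
11^64 ≡ 25^2 = 625 ≡ 625 (mod 667)
11^128 ≡ 625^2 = 390625 ≡ 430 (mod 667)
11^256 ≡ 430^2 = 184900 ≡ 141 (mod 667)
11^512 ≡ 141^2 = 19881 ≡ 538 (mod 667)
666 = 512 + 128 + 16 + 8 + 2 in binary powers of 2.
So 11^666 ≡ 538 · 430 · 662 · 422 · 121 ≡ 216 (mod 667).
Since 216 ≠ 1, base 11 is a Fermat witness: 667 is composite.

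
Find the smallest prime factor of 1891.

1891 is odd.
Digit sum 19, not divisible by 3.
Ends in 1: not divisible by 5.
7: 1891 = 7·270 + 1
11: 1891 = 11·171 + 10
13: 1891 = 13·145 + 6
17: 1891 = 17·111 + 4
19: 1891 = 19·99 + 10
23: 1891 = 23·82 + 5
29: 1891 = 29·65 + 6
31: 1891 = 31·61

31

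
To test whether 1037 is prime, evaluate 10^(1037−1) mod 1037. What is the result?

744

10^1 ≡ 10 (mod 1037)
10^2 ≡ 10^2 = 100 ≡ 100 (mod 1037)
10^4 ≡ 100^2 = 10000 ≡ 667 (mod 1037)
10^8 ≡ 667^2 = 444889 ≡ 16 (mod 1037)
10^16 ≡ 16^2 = 256 ≡ 256 (mod 1037)
10^32 ≡ 256^2 = 65536 ≡ 205 (mod 1037)
10^64 ≡ 205^2 = 42025 ≡ 545 (mod 1037)
10^128 ≡ 545^2 = 297025 ≡ 443 (mod 1037)
10^256 ≡ 443^2 = 196249 ≡ 256 (mod 1037)
10^512 ≡ 256^2 = 65536 ≡ 205 (mod 1037)
10^1024 ≡ 205^2 = 42025 ≡ 545 (mod 1037)
1036 = 1024 + 8 + 4 in binary powers of 2.
So 10^1036 ≡ 545 · 16 · 667 ≡ 744 (mod 1037).
Since 744 ≠ 1, base 10 is a Fermat witness: 1037 is composite.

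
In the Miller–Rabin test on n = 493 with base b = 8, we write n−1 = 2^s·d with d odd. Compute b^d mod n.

493 − 1 = 492 = 2^2 · 123, so d = 123.
8^1 ≡ 8 (mod 493)
8^2 ≡ 8^2 = 64 ≡ 64 (mod 493)
8^4 ≡ 64^2 = 4096 ≡ 152 (mod 493)
8^8 ≡ 152^2 = 23104 ≡ 426 (mod 493)
8^16 ≡ 426^2 = 181476 ≡ 52 (mod 493)
8^32 ≡ 52^2 = 2704 ≡ 239 (mod 493)
8^64 ≡ 239^2 = 57121 ≡ 426 (mod 493)
123 = 64 + 32 + 16 + 8 + 2 + 1 in binary powers of 2.
So 8^123 ≡ 426 · 239 · 52 · 426 · 64 · 8 ≡ 206 (mod 493).
Squaring chain: 206 → 38; never reaches −1, so base 8 is a Miller–Rabin witness that 493 is composite.

206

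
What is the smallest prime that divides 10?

2

10 is even: 2 divides it.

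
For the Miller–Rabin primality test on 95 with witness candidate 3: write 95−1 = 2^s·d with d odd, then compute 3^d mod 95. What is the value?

67

95 − 1 = 94 = 2^1 · 47, so d = 47.
3^1 ≡ 3 (mod 95)
3^2 ≡ 3^2 = 9 ≡ 9 (mod 95)
3^4 ≡ 9^2 = 81 ≡ 81 (mod 95)
3^8 ≡ 81^2 = 6561 ≡ 6 (mod 95)
3^16 ≡ 6^2 = 36 ≡ 36 (mod 95)
3^32 ≡ 36^2 = 1296 ≡ 61 (mod 95)
47 = 32 + 8 + 4 + 2 + 1 in binary powers of 2.
So 3^47 ≡ 61 · 6 · 81 · 9 · 3 ≡ 67 (mod 95).
Squaring chain: 67; never reaches −1, so base 3 is a Miller–Rabin witness that 95 is composite.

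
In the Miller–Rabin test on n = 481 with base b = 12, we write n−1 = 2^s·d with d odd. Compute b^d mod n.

454

481 − 1 = 480 = 2^5 · 15, so d = 15.
12^1 ≡ 12 (mod 481)
12^2 ≡ 12^2 = 144 ≡ 144 (mod 481)
12^4 ≡ 144^2 = 20736 ≡ 53 (mod 481)
12^8 ≡ 53^2 = 2809 ≡ 404 (mod 481)
15 = 8 + 4 + 2 + 1 in binary powers of 2.
So 12^15 ≡ 404 · 53 · 144 · 12 ≡ 454 (mod 481).
Squaring chain: 454 → 248 → 417 → 248 → 417; never reaches −1, so base 12 is a Miller–Rabin witness that 481 is composite.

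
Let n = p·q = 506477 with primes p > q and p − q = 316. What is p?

Since p = q + 316, we have 506477 = q(q + 316), so q² + 316q − 506477 = 0.
Discriminant: 316² + 4·506477 = 99856 + 2025908 = 2125764; √2125764 = 1458.
q = (−316 + 1458)/2 = 571, and p = q + 316 = 887.
Check: 571 · 887 = 506477.

887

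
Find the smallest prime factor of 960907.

31

960907 is odd.
Digit sum 31, not divisible by 3.
Ends in 7: not divisible by 5.
7: 960907 = 7·137272 + 3
11: 960907 = 11·87355 + 2
13: 960907 = 13·73915 + 12
17: 960907 = 17·56523 + 16
19: 960907 = 19·50574 + 1
23: 960907 = 23·41778 + 13
29: 960907 = 29·33134 + 21
31: 960907 = 31·30997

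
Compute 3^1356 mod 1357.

3^1 ≡ 3 (mod 1357)
3^2 ≡ 3^2 = 9 ≡ 9 (mod 1357)
3^4 ≡ 9^2 = 81 ≡ 81 (mod 1357)
3^8 ≡ 81^2 = 6561 ≡ 1133 (mod 1357)
3^16 ≡ 1133^2 = 1283689 ≡ 1324 (mod 1357)
3^32 ≡ 1324^2 = 1752976 ≡ 1089 (mod 1357)
3^64 ≡ 1089^2 = 1185921 ≡ 1260 (mod 1357)
3^128 ≡ 1260^2 = 1587600 ≡ 1267 (mod 1357)
3^256 ≡ 1267^2 = 1605289 ≡ 1315 (mod 1357)
3^512 ≡ 1315^2 = 1729225 ≡ 407 (mod 1357)
3^1024 ≡ 407^2 = 165649 ≡ 95 (mod 1357)
1356 = 1024 + 256 + 64 + 8 + 4 in binary powers of 2.
So 3^1356 ≡ 95 · 1315 · 1260 · 1133 · 81 ≡ 487 (mod 1357).
Since 487 ≠ 1, base 3 is a Fermat witness: 1357 is composite.

487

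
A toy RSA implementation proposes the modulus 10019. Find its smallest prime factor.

10019 is odd.
Digit sum 11, not divisible by 3.
Ends in 9: not divisible by 5.
7: 10019 = 7·1431 + 2
11: 10019 = 11·910 + 9
13: 10019 = 13·770 + 9
17: 10019 = 17·589 + 6
19: 10019 = 19·527 + 6
23: 10019 = 23·435 + 14
29: 10019 = 29·345 + 14
31: 10019 = 31·323 + 6
37: 10019 = 37·270 + 29
41: 10019 = 41·244 + 15
43: 10019 = 43·233

43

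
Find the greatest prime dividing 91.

91 = 7 · 13
13 is prime.
So 91 = 7 · 13; the largest prime factor is 13.

13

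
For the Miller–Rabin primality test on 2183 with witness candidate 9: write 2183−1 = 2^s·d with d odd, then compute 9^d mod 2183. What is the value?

1302

2183 − 1 = 2182 = 2^1 · 1091, so d = 1091.
9^1 ≡ 9 (mod 2183)
9^2 ≡ 9^2 = 81 ≡ 81 (mod 2183)
9^4 ≡ 81^2 = 6561 ≡ 12 (mod 2183)
9^8 ≡ 12^2 = 144 ≡ 144 (mod 2183)
9^16 ≡ 144^2 = 20736 ≡ 1089 (mod 2183)
9^32 ≡ 1089^2 = 1185921 ≡ 552 (mod 2183)
9^64 ≡ 552^2 = 304704 ≡ 1267 (mod 2183)
9^128 ≡ 1267^2 = 1605289 ≡ 784 (mod 2183)
9^256 ≡ 784^2 = 614656 ≡ 1233 (mod 2183)
9^512 ≡ 1233^2 = 1520289 ≡ 921 (mod 2183)
9^1024 ≡ 921^2 = 848241 ≡ 1237 (mod 2183)
1091 = 1024 + 64 + 2 + 1 in binary powers of 2.
So 9^1091 ≡ 1237 · 1267 · 81 · 9 ≡ 1302 (mod 2183).
Squaring chain: 1302; never reaches −1, so base 9 is a Miller–Rabin witness that 2183 is composite.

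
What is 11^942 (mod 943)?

11^1 ≡ 11 (mod 943)
11^2 ≡ 11^2 = 121 ≡ 121 (mod 943)
11^4 ≡ 121^2 = 14641 ≡ 496 (mod 943)
11^8 ≡ 496^2 = 246016 ≡ 836 (mod 943)
11^16 ≡ 836^2 = 698896 ≡ 133 (mod 943)
11^32 ≡ 133^2 = 17689 ≡ 715 (mod 943)
11^64 ≡ 715^2 = 511225 ≡ 119 (mod 943)
11^128 ≡ 119^2 = 14161 ≡ 16 (mod 943)
11^256 ≡ 16^2 = 256 ≡ 256 (mod 943)
11^512 ≡ 256^2 = 65536 ≡ 469 (mod 943)
942 = 512 + 256 + 128 + 32 + 8 + 4 + 2 in binary powers of 2.
So 11^942 ≡ 469 · 256 · 16 · 715 · 836 · 496 · 121 ≡ 453 (mod 943).
Since 453 ≠ 1, base 11 is a Fermat witness: 943 is composite.

453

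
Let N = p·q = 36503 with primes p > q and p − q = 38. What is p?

Since p = q + 38, we have 36503 = q(q + 38), so q² + 38q − 36503 = 0.
Discriminant: 38² + 4·36503 = 1444 + 146012 = 147456; √147456 = 384.
q = (−38 + 384)/2 = 173, and p = q + 38 = 211.
Check: 173 · 211 = 36503.

211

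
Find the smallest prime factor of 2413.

2413 is odd.
Digit sum 10, not divisible by 3.
Ends in 3: not divisible by 5.
7: 2413 = 7·344 + 5
11: 2413 = 11·219 + 4
13: 2413 = 13·185 + 8
17: 2413 = 17·141 + 16
19: 2413 = 19·127

19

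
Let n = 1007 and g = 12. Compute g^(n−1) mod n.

12^1 ≡ 12 (mod 1007)
12^2 ≡ 12^2 = 144 ≡ 144 (mod 1007)
12^4 ≡ 144^2 = 20736 ≡ 596 (mod 1007)
12^8 ≡ 596^2 = 355216 ≡ 752 (mod 1007)
12^16 ≡ 752^2 = 565504 ≡ 577 (mod 1007)
12^32 ≡ 577^2 = 332929 ≡ 619 (mod 1007)
12^64 ≡ 619^2 = 383161 ≡ 501 (mod 1007)
12^128 ≡ 501^2 = 251001 ≡ 258 (mod 1007)
12^256 ≡ 258^2 = 66564 ≡ 102 (mod 1007)
12^512 ≡ 102^2 = 10404 ≡ 334 (mod 1007)
1006 = 512 + 256 + 128 + 64 + 32 + 8 + 4 + 2 in binary powers of 2.
So 12^1006 ≡ 334 · 102 · 258 · 501 · 619 · 752 · 596 · 144 ≡ 938 (mod 1007).
Since 938 ≠ 1, base 12 is a Fermat witness: 1007 is composite.

938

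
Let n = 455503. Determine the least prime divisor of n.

29

455503 is odd.
Digit sum 22, not divisible by 3.
Ends in 3: not divisible by 5.
7: 455503 = 7·65071 + 6
11: 455503 = 11·41409 + 4
13: 455503 = 13·35038 + 9
17: 455503 = 17·26794 + 5
19: 455503 = 19·23973 + 16
23: 455503 = 23·19804 + 11
29: 455503 = 29·15707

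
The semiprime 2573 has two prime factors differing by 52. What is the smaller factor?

31

Since p = q + 52, we have 2573 = q(q + 52), so q² + 52q − 2573 = 0.
Discriminant: 52² + 4·2573 = 2704 + 10292 = 12996; √12996 = 114.
q = (−52 + 114)/2 = 31, and p = q + 52 = 83.
Check: 31 · 83 = 2573.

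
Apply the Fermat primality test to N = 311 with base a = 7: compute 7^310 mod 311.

1

7^1 ≡ 7 (mod 311)
7^2 ≡ 7^2 = 49 ≡ 49 (mod 311)
7^4 ≡ 49^2 = 2401 ≡ 224 (mod 311)
7^8 ≡ 224^2 = 50176 ≡ 105 (mod 311)
7^16 ≡ 105^2 = 11025 ≡ 140 (mod 311)
7^32 ≡ 140^2 = 19600 ≡ 7 (mod 311)
7^64 ≡ 7^2 = 49 ≡ 49 (mod 311)
7^128 ≡ 49^2 = 2401 ≡ 224 (mod 311)
7^256 ≡ 224^2 = 50176 ≡ 105 (mod 311)
310 = 256 + 32 + 16 + 4 + 2 in binary powers of 2.
So 7^310 ≡ 105 · 7 · 140 · 224 · 49 ≡ 1 (mod 311).
Since the result is 1, base 7 gives no evidence that 311 is composite.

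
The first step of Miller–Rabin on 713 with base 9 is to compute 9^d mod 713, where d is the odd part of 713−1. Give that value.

193

713 − 1 = 712 = 2^3 · 89, so d = 89.
9^1 ≡ 9 (mod 713)
9^2 ≡ 9^2 = 81 ≡ 81 (mod 713)
9^4 ≡ 81^2 = 6561 ≡ 144 (mod 713)
9^8 ≡ 144^2 = 20736 ≡ 59 (mod 713)
9^16 ≡ 59^2 = 3481 ≡ 629 (mod 713)
9^32 ≡ 629^2 = 395641 ≡ 639 (mod 713)
9^64 ≡ 639^2 = 408321 ≡ 485 (mod 713)
89 = 64 + 16 + 8 + 1 in binary powers of 2.
So 9^89 ≡ 485 · 629 · 59 · 9 ≡ 193 (mod 713).
Squaring chain: 193 → 173 → 696; never reaches −1, so base 9 is a Miller–Rabin witness that 713 is composite.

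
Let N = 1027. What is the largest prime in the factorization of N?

79

1027 = 13 · 79
79 is prime.
So 1027 = 13 · 79; the largest prime factor is 79.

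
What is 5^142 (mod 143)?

25

5^1 ≡ 5 (mod 143)
5^2 ≡ 5^2 = 25 ≡ 25 (mod 143)
5^4 ≡ 25^2 = 625 ≡ 53 (mod 143)
5^8 ≡ 53^2 = 2809 ≡ 92 (mod 143)
5^16 ≡ 92^2 = 8464 ≡ 27 (mod 143)
5^32 ≡ 27^2 = 729 ≡ 14 (mod 143)
5^64 ≡ 14^2 = 196 ≡ 53 (mod 143)
5^128 ≡ 53^2 = 2809 ≡ 92 (mod 143)
142 = 128 + 8 + 4 + 2 in binary powers of 2.
So 5^142 ≡ 92 · 92 · 53 · 25 ≡ 25 (mod 143).
Since 25 ≠ 1, base 5 is a Fermat witness: 143 is composite.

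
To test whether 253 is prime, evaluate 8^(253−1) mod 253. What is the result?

141

8^1 ≡ 8 (mod 253)
8^2 ≡ 8^2 = 64 ≡ 64 (mod 253)
8^4 ≡ 64^2 = 4096 ≡ 48 (mod 253)
8^8 ≡ 48^2 = 2304 ≡ 27 (mod 253)
8^16 ≡ 27^2 = 729 ≡ 223 (mod 253)
8^32 ≡ 223^2 = 49729 ≡ 141 (mod 253)
8^64 ≡ 141^2 = 19881 ≡ 147 (mod 253)
8^128 ≡ 147^2 = 21609 ≡ 104 (mod 253)
252 = 128 + 64 + 32 + 16 + 8 + 4 in binary powers of 2.
So 8^252 ≡ 104 · 147 · 141 · 223 · 27 · 48 ≡ 141 (mod 253).
Since 141 ≠ 1, base 8 is a Fermat witness: 253 is composite.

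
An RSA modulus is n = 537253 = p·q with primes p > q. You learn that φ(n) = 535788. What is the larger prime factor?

739

φ(n) = (p−1)(q−1) = n − (p+q) + 1, so p + q = 537253 − 535788 + 1 = 1466.
p and q are the roots of t² − 1466t + 537253 = 0.
Discriminant: 1466² − 4·537253 = 2149156 − 2149012 = 144; √144 = 12.
q = (1466 − 12)/2 = 727, p = (1466 + 12)/2 = 739.
Check: 727 · 739 = 537253.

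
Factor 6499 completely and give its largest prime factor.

97

6499 = 67 · 97
97 is prime.
So 6499 = 67 · 97; the largest prime factor is 97.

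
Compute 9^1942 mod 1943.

1069

9^1 ≡ 9 (mod 1943)
9^2 ≡ 9^2 = 81 ≡ 81 (mod 1943)
9^4 ≡ 81^2 = 6561 ≡ 732 (mod 1943)
9^8 ≡ 732^2 = 535824 ≡ 1499 (mod 1943)
9^16 ≡ 1499^2 = 2247001 ≡ 893 (mod 1943)
9^32 ≡ 893^2 = 797449 ≡ 819 (mod 1943)
9^64 ≡ 819^2 = 670761 ≡ 426 (mod 1943)
9^128 ≡ 426^2 = 181476 ≡ 777 (mod 1943)
9^256 ≡ 777^2 = 603729 ≡ 1399 (mod 1943)
9^512 ≡ 1399^2 = 1957201 ≡ 600 (mod 1943)
9^1024 ≡ 600^2 = 360000 ≡ 545 (mod 1943)
1942 = 1024 + 512 + 256 + 128 + 16 + 4 + 2 in binary powers of 2.
So 9^1942 ≡ 545 · 600 · 1399 · 777 · 893 · 732 · 81 ≡ 1069 (mod 1943).
Since 1069 ≠ 1, base 9 is a Fermat witness: 1943 is composite.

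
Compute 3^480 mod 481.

417

3^1 ≡ 3 (mod 481)
3^2 ≡ 3^2 = 9 ≡ 9 (mod 481)
3^4 ≡ 9^2 = 81 ≡ 81 (mod 481)
3^8 ≡ 81^2 = 6561 ≡ 308 (mod 481)
3^16 ≡ 308^2 = 94864 ≡ 107 (mod 481)
3^32 ≡ 107^2 = 11449 ≡ 386 (mod 481)
3^64 ≡ 386^2 = 148996 ≡ 367 (mod 481)
3^128 ≡ 367^2 = 134689 ≡ 9 (mod 481)
3^256 ≡ 9^2 = 81 ≡ 81 (mod 481)
480 = 256 + 128 + 64 + 32 in binary powers of 2.
So 3^480 ≡ 81 · 9 · 367 · 386 ≡ 417 (mod 481).
Since 417 ≠ 1, base 3 is a Fermat witness: 481 is composite.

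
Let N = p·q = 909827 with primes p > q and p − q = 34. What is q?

937

Since p = q + 34, we have 909827 = q(q + 34), so q² + 34q − 909827 = 0.
Discriminant: 34² + 4·909827 = 1156 + 3639308 = 3640464; √3640464 = 1908.
q = (−34 + 1908)/2 = 937, and p = q + 34 = 971.
Check: 937 · 971 = 909827.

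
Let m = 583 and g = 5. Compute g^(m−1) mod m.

5^1 ≡ 5 (mod 583)
5^2 ≡ 5^2 = 25 ≡ 25 (mod 583)
5^4 ≡ 25^2 = 625 ≡ 42 (mod 583)
5^8 ≡ 42^2 = 1764 ≡ 15 (mod 583)
5^16 ≡ 15^2 = 225 ≡ 225 (mod 583)
5^32 ≡ 225^2 = 50625 ≡ 487 (mod 583)
5^64 ≡ 487^2 = 237169 ≡ 471 (mod 583)
5^128 ≡ 471^2 = 221841 ≡ 301 (mod 583)
5^256 ≡ 301^2 = 90601 ≡ 236 (mod 583)
5^512 ≡ 236^2 = 55696 ≡ 311 (mod 583)
582 = 512 + 64 + 4 + 2 in binary powers of 2.
So 5^582 ≡ 311 · 471 · 42 · 25 ≡ 322 (mod 583).
Since 322 ≠ 1, base 5 is a Fermat witness: 583 is composite.

322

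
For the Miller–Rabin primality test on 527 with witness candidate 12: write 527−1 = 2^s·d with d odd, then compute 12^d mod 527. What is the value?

177

527 − 1 = 526 = 2^1 · 263, so d = 263.
12^1 ≡ 12 (mod 527)
12^2 ≡ 12^2 = 144 ≡ 144 (mod 527)
12^4 ≡ 144^2 = 20736 ≡ 183 (mod 527)
12^8 ≡ 183^2 = 33489 ≡ 288 (mod 527)
12^16 ≡ 288^2 = 82944 ≡ 205 (mod 527)
12^32 ≡ 205^2 = 42025 ≡ 392 (mod 527)
12^64 ≡ 392^2 = 153664 ≡ 307 (mod 527)
12^128 ≡ 307^2 = 94249 ≡ 443 (mod 527)
12^256 ≡ 443^2 = 196249 ≡ 205 (mod 527)
263 = 256 + 4 + 2 + 1 in binary powers of 2.
So 12^263 ≡ 205 · 183 · 144 · 12 ≡ 177 (mod 527).
Squaring chain: 177; never reaches −1, so base 12 is a Miller–Rabin witness that 527 is composite.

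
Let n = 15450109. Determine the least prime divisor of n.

79

15450109 is odd.
Digit sum 25, not divisible by 3.
Ends in 9: not divisible by 5.
7: 15450109 = 7·2207158 + 3
11: 15450109 = 11·1404555 + 4
13: 15450109 = 13·1188469 + 12
17: 15450109 = 17·908829 + 16
19: 15450109 = 19·813163 + 12
23: 15450109 = 23·671743 + 20
29: 15450109 = 29·532762 + 11
31: 15450109 = 31·498390 + 19
37: 15450109 = 37·417570 + 19
41: 15450109 = 41·376831 + 38
43: 15450109 = 43·359304 + 37
47: 15450109 = 47·328725 + 34
53: 15450109 = 53·291511 + 26
59: 15450109 = 59·261866 + 15
61: 15450109 = 61·253280 + 29
67: 15450109 = 67·230598 + 43
71: 15450109 = 71·217607 + 12
73: 15450109 = 73·211645 + 24
79: 15450109 = 79·195571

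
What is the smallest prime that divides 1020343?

67

1020343 is odd.
Digit sum 13, not divisible by 3.
Ends in 3: not divisible by 5.
7: 1020343 = 7·145763 + 2
11: 1020343 = 11·92758 + 5
13: 1020343 = 13·78487 + 12
17: 1020343 = 17·60020 + 3
19: 1020343 = 19·53702 + 5
23: 1020343 = 23·44362 + 17
29: 1020343 = 29·35184 + 7
31: 1020343 = 31·32914 + 9
37: 1020343 = 37·27576 + 31
41: 1020343 = 41·24886 + 17
43: 1020343 = 43·23728 + 39
47: 1020343 = 47·21709 + 20
53: 1020343 = 53·19251 + 40
59: 1020343 = 59·17293 + 56
61: 1020343 = 61·16726 + 57
67: 1020343 = 67·15229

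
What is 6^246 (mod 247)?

64

6^1 ≡ 6 (mod 247)
6^2 ≡ 6^2 = 36 ≡ 36 (mod 247)
6^4 ≡ 36^2 = 1296 ≡ 61 (mod 247)
6^8 ≡ 61^2 = 3721 ≡ 16 (mod 247)
6^16 ≡ 16^2 = 256 ≡ 9 (mod 247)
6^32 ≡ 9^2 = 81 ≡ 81 (mod 247)
6^64 ≡ 81^2 = 6561 ≡ 139 (mod 247)
6^128 ≡ 139^2 = 19321 ≡ 55 (mod 247)
246 = 128 + 64 + 32 + 16 + 4 + 2 in binary powers of 2.
So 6^246 ≡ 55 · 139 · 81 · 9 · 61 · 36 ≡ 64 (mod 247).
Since 64 ≠ 1, base 6 is a Fermat witness: 247 is composite.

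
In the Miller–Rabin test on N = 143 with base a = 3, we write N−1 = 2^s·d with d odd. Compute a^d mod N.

143 − 1 = 142 = 2^1 · 71, so d = 71.
3^1 ≡ 3 (mod 143)
3^2 ≡ 3^2 = 9 ≡ 9 (mod 143)
3^4 ≡ 9^2 = 81 ≡ 81 (mod 143)
3^8 ≡ 81^2 = 6561 ≡ 126 (mod 143)
3^16 ≡ 126^2 = 15876 ≡ 3 (mod 143)
3^32 ≡ 3^2 = 9 ≡ 9 (mod 143)
3^64 ≡ 9^2 = 81 ≡ 81 (mod 143)
71 = 64 + 4 + 2 + 1 in binary powers of 2.
So 3^71 ≡ 81 · 81 · 9 · 3 ≡ 113 (mod 143).
Squaring chain: 113; never reaches −1, so base 3 is a Miller–Rabin witness that 143 is composite.

113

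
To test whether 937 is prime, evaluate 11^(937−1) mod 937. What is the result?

11^1 ≡ 11 (mod 937)
11^2 ≡ 11^2 = 121 ≡ 121 (mod 937)
11^4 ≡ 121^2 = 14641 ≡ 586 (mod 937)
11^8 ≡ 586^2 = 343396 ≡ 454 (mod 937)
11^16 ≡ 454^2 = 206116 ≡ 913 (mod 937)
11^32 ≡ 913^2 = 833569 ≡ 576 (mod 937)
11^64 ≡ 576^2 = 331776 ≡ 78 (mod 937)
11^128 ≡ 78^2 = 6084 ≡ 462 (mod 937)
11^256 ≡ 462^2 = 213444 ≡ 745 (mod 937)
11^512 ≡ 745^2 = 555025 ≡ 321 (mod 937)
936 = 512 + 256 + 128 + 32 + 8 in binary powers of 2.
So 11^936 ≡ 321 · 745 · 462 · 576 · 454 ≡ 1 (mod 937).
Since the result is 1, base 11 gives no evidence that 937 is composite.

1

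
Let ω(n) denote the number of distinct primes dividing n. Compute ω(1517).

1517 = 37 · 41
1517 = 37 · 41, which has 2 distinct prime factors.

2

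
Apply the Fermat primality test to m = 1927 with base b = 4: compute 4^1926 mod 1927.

1390

4^1 ≡ 4 (mod 1927)
4^2 ≡ 4^2 = 16 ≡ 16 (mod 1927)
4^4 ≡ 16^2 = 256 ≡ 256 (mod 1927)
4^8 ≡ 256^2 = 65536 ≡ 18 (mod 1927)
4^16 ≡ 18^2 = 324 ≡ 324 (mod 1927)
4^32 ≡ 324^2 = 104976 ≡ 918 (mod 1927)
4^64 ≡ 918^2 = 842724 ≡ 625 (mod 1927)
4^128 ≡ 625^2 = 390625 ≡ 1371 (mod 1927)
4^256 ≡ 1371^2 = 1879641 ≡ 816 (mod 1927)
4^512 ≡ 816^2 = 665856 ≡ 1041 (mod 1927)
4^1024 ≡ 1041^2 = 1083681 ≡ 707 (mod 1927)
1926 = 1024 + 512 + 256 + 128 + 4 + 2 in binary powers of 2.
So 4^1926 ≡ 707 · 1041 · 816 · 1371 · 256 · 16 ≡ 1390 (mod 1927).
Since 1390 ≠ 1, base 4 is a Fermat witness: 1927 is composite.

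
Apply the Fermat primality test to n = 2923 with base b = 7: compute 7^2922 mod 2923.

7^1 ≡ 7 (mod 2923)
7^2 ≡ 7^2 = 49 ≡ 49 (mod 2923)
7^4 ≡ 49^2 = 2401 ≡ 2401 (mod 2923)
7^8 ≡ 2401^2 = 5764801 ≡ 645 (mod 2923)
7^16 ≡ 645^2 = 416025 ≡ 959 (mod 2923)
7^32 ≡ 959^2 = 919681 ≡ 1859 (mod 2923)
7^64 ≡ 1859^2 = 3455881 ≡ 895 (mod 2923)
7^128 ≡ 895^2 = 801025 ≡ 123 (mod 2923)
7^256 ≡ 123^2 = 15129 ≡ 514 (mod 2923)
7^512 ≡ 514^2 = 264196 ≡ 1126 (mod 2923)
7^1024 ≡ 1126^2 = 1267876 ≡ 2217 (mod 2923)
7^2048 ≡ 2217^2 = 4915089 ≡ 1526 (mod 2923)
2922 = 2048 + 512 + 256 + 64 + 32 + 8 + 2 in binary powers of 2.
So 7^2922 ≡ 1526 · 1126 · 514 · 895 · 1859 · 645 · 49 ≡ 433 (mod 2923).
Since 433 ≠ 1, base 7 is a Fermat witness: 2923 is composite.

433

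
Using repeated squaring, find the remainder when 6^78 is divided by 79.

6^1 ≡ 6 (mod 79)
6^2 ≡ 6^2 = 36 ≡ 36 (mod 79)
6^4 ≡ 36^2 = 1296 ≡ 32 (mod 79)
6^8 ≡ 32^2 = 1024 ≡ 76 (mod 79)
6^16 ≡ 76^2 = 5776 ≡ 9 (mod 79)
6^32 ≡ 9^2 = 81 ≡ 2 (mod 79)
6^64 ≡ 2^2 = 4 ≡ 4 (mod 79)
78 = 64 + 8 + 4 + 2 in binary powers of 2.
So 6^78 ≡ 4 · 76 · 32 · 36 ≡ 1 (mod 79).
Since the result is 1, base 6 gives no evidence that 79 is composite.

1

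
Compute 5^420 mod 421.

5^1 ≡ 5 (mod 421)
5^2 ≡ 5^2 = 25 ≡ 25 (mod 421)
5^4 ≡ 25^2 = 625 ≡ 204 (mod 421)
5^8 ≡ 204^2 = 41616 ≡ 358 (mod 421)
5^16 ≡ 358^2 = 128164 ≡ 180 (mod 421)
5^32 ≡ 180^2 = 32400 ≡ 404 (mod 421)
5^64 ≡ 404^2 = 163216 ≡ 289 (mod 421)
5^128 ≡ 289^2 = 83521 ≡ 163 (mod 421)
5^256 ≡ 163^2 = 26569 ≡ 46 (mod 421)
420 = 256 + 128 + 32 + 4 in binary powers of 2.
So 5^420 ≡ 46 · 163 · 404 · 204 ≡ 1 (mod 421).
Since the result is 1, base 5 gives no evidence that 421 is composite.

1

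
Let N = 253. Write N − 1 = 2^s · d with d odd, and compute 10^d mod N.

21

253 − 1 = 252 = 2^2 · 63, so d = 63.
10^1 ≡ 10 (mod 253)
10^2 ≡ 10^2 = 100 ≡ 100 (mod 253)
10^4 ≡ 100^2 = 10000 ≡ 133 (mod 253)
10^8 ≡ 133^2 = 17689 ≡ 232 (mod 253)
10^16 ≡ 232^2 = 53824 ≡ 188 (mod 253)
10^32 ≡ 188^2 = 35344 ≡ 177 (mod 253)
63 = 32 + 16 + 8 + 4 + 2 + 1 in binary powers of 2.
So 10^63 ≡ 177 · 188 · 232 · 133 · 100 · 10 ≡ 21 (mod 253).
Squaring chain: 21 → 188; never reaches −1, so base 10 is a Miller–Rabin witness that 253 is composite.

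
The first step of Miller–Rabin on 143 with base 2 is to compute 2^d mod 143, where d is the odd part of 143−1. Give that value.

143 − 1 = 142 = 2^1 · 71, so d = 71.
2^1 ≡ 2 (mod 143)
2^2 ≡ 2^2 = 4 ≡ 4 (mod 143)
2^4 ≡ 4^2 = 16 ≡ 16 (mod 143)
2^8 ≡ 16^2 = 256 ≡ 113 (mod 143)
2^16 ≡ 113^2 = 12769 ≡ 42 (mod 143)
2^32 ≡ 42^2 = 1764 ≡ 48 (mod 143)
2^64 ≡ 48^2 = 2304 ≡ 16 (mod 143)
71 = 64 + 4 + 2 + 1 in binary powers of 2.
So 2^71 ≡ 16 · 16 · 4 · 2 ≡ 46 (mod 143).
Squaring chain: 46; never reaches −1, so base 2 is a Miller–Rabin witness that 143 is composite.

46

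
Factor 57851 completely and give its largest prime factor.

83

57851 = 17 · 3403
3403 = 41 · 83
83 is prime.
So 57851 = 17 · 41 · 83; the largest prime factor is 83.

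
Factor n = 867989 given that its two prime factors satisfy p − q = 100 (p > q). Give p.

Since p = q + 100, we have 867989 = q(q + 100), so q² + 100q − 867989 = 0.
Discriminant: 100² + 4·867989 = 10000 + 3471956 = 3481956; √3481956 = 1866.
q = (−100 + 1866)/2 = 883, and p = q + 100 = 983.
Check: 883 · 983 = 867989.

983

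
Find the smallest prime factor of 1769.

1769 is odd.
Digit sum 23, not divisible by 3.
Ends in 9: not divisible by 5.
7: 1769 = 7·252 + 5
11: 1769 = 11·160 + 9
13: 1769 = 13·136 + 1
17: 1769 = 17·104 + 1
19: 1769 = 19·93 + 2
23: 1769 = 23·76 + 21
29: 1769 = 29·61

29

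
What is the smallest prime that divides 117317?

17

117317 is odd.
Digit sum 20, not divisible by 3.
Ends in 7: not divisible by 5.
7: 117317 = 7·16759 + 4
11: 117317 = 11·10665 + 2
13: 117317 = 13·9024 + 5
17: 117317 = 17·6901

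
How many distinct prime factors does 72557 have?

72557 = 37^2 · 53
72557 = 37^2 · 53, which has 2 distinct prime factors.

2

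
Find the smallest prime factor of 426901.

31

426901 is odd.
Digit sum 22, not divisible by 3.
Ends in 1: not divisible by 5.
7: 426901 = 7·60985 + 6
11: 426901 = 11·38809 + 2
13: 426901 = 13·32838 + 7
17: 426901 = 17·25111 + 14
19: 426901 = 19·22468 + 9
23: 426901 = 23·18560 + 21
29: 426901 = 29·14720 + 21
31: 426901 = 31·13771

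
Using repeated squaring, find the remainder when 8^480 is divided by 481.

8^1 ≡ 8 (mod 481)
8^2 ≡ 8^2 = 64 ≡ 64 (mod 481)
8^4 ≡ 64^2 = 4096 ≡ 248 (mod 481)
8^8 ≡ 248^2 = 61504 ≡ 417 (mod 481)
8^16 ≡ 417^2 = 173889 ≡ 248 (mod 481)
8^32 ≡ 248^2 = 61504 ≡ 417 (mod 481)
8^64 ≡ 417^2 = 173889 ≡ 248 (mod 481)
8^128 ≡ 248^2 = 61504 ≡ 417 (mod 481)
8^256 ≡ 417^2 = 173889 ≡ 248 (mod 481)
480 = 256 + 128 + 64 + 32 in binary powers of 2.
So 8^480 ≡ 248 · 417 · 248 · 417 ≡ 1 (mod 481).
Since the result is 1, base 8 gives no evidence that 481 is composite.

1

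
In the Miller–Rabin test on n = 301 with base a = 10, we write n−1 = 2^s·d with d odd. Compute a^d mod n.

301 − 1 = 300 = 2^2 · 75, so d = 75.
10^1 ≡ 10 (mod 301)
10^2 ≡ 10^2 = 100 ≡ 100 (mod 301)
10^4 ≡ 100^2 = 10000 ≡ 67 (mod 301)
10^8 ≡ 67^2 = 4489 ≡ 275 (mod 301)
10^16 ≡ 275^2 = 75625 ≡ 74 (mod 301)
10^32 ≡ 74^2 = 5476 ≡ 58 (mod 301)
10^64 ≡ 58^2 = 3364 ≡ 53 (mod 301)
75 = 64 + 8 + 2 + 1 in binary powers of 2.
So 10^75 ≡ 53 · 275 · 100 · 10 ≡ 279 (mod 301).
Squaring chain: 279 → 183; never reaches −1, so base 10 is a Miller–Rabin witness that 301 is composite.

279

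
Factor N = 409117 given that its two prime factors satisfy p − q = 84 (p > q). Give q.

Since p = q + 84, we have 409117 = q(q + 84), so q² + 84q − 409117 = 0.
Discriminant: 84² + 4·409117 = 7056 + 1636468 = 1643524; √1643524 = 1282.
q = (−84 + 1282)/2 = 599, and p = q + 84 = 683.
Check: 599 · 683 = 409117.

599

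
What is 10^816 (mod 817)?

10^1 ≡ 10 (mod 817)
10^2 ≡ 10^2 = 100 ≡ 100 (mod 817)
10^4 ≡ 100^2 = 10000 ≡ 196 (mod 817)
10^8 ≡ 196^2 = 38416 ≡ 17 (mod 817)
10^16 ≡ 17^2 = 289 ≡ 289 (mod 817)
10^32 ≡ 289^2 = 83521 ≡ 187 (mod 817)
10^64 ≡ 187^2 = 34969 ≡ 655 (mod 817)
10^128 ≡ 655^2 = 429025 ≡ 100 (mod 817)
10^256 ≡ 100^2 = 10000 ≡ 196 (mod 817)
10^512 ≡ 196^2 = 38416 ≡ 17 (mod 817)
816 = 512 + 256 + 32 + 16 in binary powers of 2.
So 10^816 ≡ 17 · 196 · 187 · 289 ≡ 391 (mod 817).
Since 391 ≠ 1, base 10 is a Fermat witness: 817 is composite.

391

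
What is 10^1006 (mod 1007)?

42

10^1 ≡ 10 (mod 1007)
10^2 ≡ 10^2 = 100 ≡ 100 (mod 1007)
10^4 ≡ 100^2 = 10000 ≡ 937 (mod 1007)
10^8 ≡ 937^2 = 877969 ≡ 872 (mod 1007)
10^16 ≡ 872^2 = 760384 ≡ 99 (mod 1007)
10^32 ≡ 99^2 = 9801 ≡ 738 (mod 1007)
10^64 ≡ 738^2 = 544644 ≡ 864 (mod 1007)
10^128 ≡ 864^2 = 746496 ≡ 309 (mod 1007)
10^256 ≡ 309^2 = 95481 ≡ 823 (mod 1007)
10^512 ≡ 823^2 = 677329 ≡ 625 (mod 1007)
1006 = 512 + 256 + 128 + 64 + 32 + 8 + 4 + 2 in binary powers of 2.
So 10^1006 ≡ 625 · 823 · 309 · 864 · 738 · 872 · 937 · 100 ≡ 42 (mod 1007).
Since 42 ≠ 1, base 10 is a Fermat witness: 1007 is composite.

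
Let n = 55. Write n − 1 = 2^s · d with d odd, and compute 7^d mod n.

28

55 − 1 = 54 = 2^1 · 27, so d = 27.
7^1 ≡ 7 (mod 55)
7^2 ≡ 7^2 = 49 ≡ 49 (mod 55)
7^4 ≡ 49^2 = 2401 ≡ 36 (mod 55)
7^8 ≡ 36^2 = 1296 ≡ 31 (mod 55)
7^16 ≡ 31^2 = 961 ≡ 26 (mod 55)
27 = 16 + 8 + 2 + 1 in binary powers of 2.
So 7^27 ≡ 26 · 31 · 49 · 7 ≡ 28 (mod 55).
Squaring chain: 28; never reaches −1, so base 7 is a Miller–Rabin witness that 55 is composite.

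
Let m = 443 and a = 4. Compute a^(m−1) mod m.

1

4^1 ≡ 4 (mod 443)
4^2 ≡ 4^2 = 16 ≡ 16 (mod 443)
4^4 ≡ 16^2 = 256 ≡ 256 (mod 443)
4^8 ≡ 256^2 = 65536 ≡ 415 (mod 443)
4^16 ≡ 415^2 = 172225 ≡ 341 (mod 443)
4^32 ≡ 341^2 = 116281 ≡ 215 (mod 443)
4^64 ≡ 215^2 = 46225 ≡ 153 (mod 443)
4^128 ≡ 153^2 = 23409 ≡ 373 (mod 443)
4^256 ≡ 373^2 = 139129 ≡ 27 (mod 443)
442 = 256 + 128 + 32 + 16 + 8 + 2 in binary powers of 2.
So 4^442 ≡ 27 · 373 · 215 · 341 · 415 · 16 ≡ 1 (mod 443).
Since the result is 1, base 4 gives no evidence that 443 is composite.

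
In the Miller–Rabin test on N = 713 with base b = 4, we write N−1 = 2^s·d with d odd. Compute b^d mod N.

349

713 − 1 = 712 = 2^3 · 89, so d = 89.
4^1 ≡ 4 (mod 713)
4^2 ≡ 4^2 = 16 ≡ 16 (mod 713)
4^4 ≡ 16^2 = 256 ≡ 256 (mod 713)
4^8 ≡ 256^2 = 65536 ≡ 653 (mod 713)
4^16 ≡ 653^2 = 426409 ≡ 35 (mod 713)
4^32 ≡ 35^2 = 1225 ≡ 512 (mod 713)
4^64 ≡ 512^2 = 262144 ≡ 473 (mod 713)
89 = 64 + 16 + 8 + 1 in binary powers of 2.
So 4^89 ≡ 473 · 35 · 653 · 4 ≡ 349 (mod 713).
Squaring chain: 349 → 591 → 624; never reaches −1, so base 4 is a Miller–Rabin witness that 713 is composite.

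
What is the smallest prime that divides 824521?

824521 is odd.
Digit sum 22, not divisible by 3.
Ends in 1: not divisible by 5.
7: 824521 = 7·117788 + 5
11: 824521 = 11·74956 + 5
13: 824521 = 13·63424 + 9
17: 824521 = 17·48501 + 4
19: 824521 = 19·43395 + 16
23: 824521 = 23·35848 + 17
29: 824521 = 29·28431 + 22
31: 824521 = 31·26597 + 14
37: 824521 = 37·22284 + 13
41: 824521 = 41·20110 + 11
43: 824521 = 43·19174 + 39
47: 824521 = 47·17543

47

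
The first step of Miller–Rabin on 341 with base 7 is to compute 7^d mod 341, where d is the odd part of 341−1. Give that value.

341 − 1 = 340 = 2^2 · 85, so d = 85.
7^1 ≡ 7 (mod 341)
7^2 ≡ 7^2 = 49 ≡ 49 (mod 341)
7^4 ≡ 49^2 = 2401 ≡ 14 (mod 341)
7^8 ≡ 14^2 = 196 ≡ 196 (mod 341)
7^16 ≡ 196^2 = 38416 ≡ 224 (mod 341)
7^32 ≡ 224^2 = 50176 ≡ 49 (mod 341)
7^64 ≡ 49^2 = 2401 ≡ 14 (mod 341)
85 = 64 + 16 + 4 + 1 in binary powers of 2.
So 7^85 ≡ 14 · 224 · 14 · 7 ≡ 87 (mod 341).
Squaring chain: 87 → 67; never reaches −1, so base 7 is a Miller–Rabin witness that 341 is composite.

87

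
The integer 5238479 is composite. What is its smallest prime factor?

47

5238479 is odd.
Digit sum 38, not divisible by 3.
Ends in 9: not divisible by 5.
7: 5238479 = 7·748354 + 1
11: 5238479 = 11·476225 + 4
13: 5238479 = 13·402959 + 12
17: 5238479 = 17·308145 + 14
19: 5238479 = 19·275709 + 8
23: 5238479 = 23·227759 + 22
29: 5238479 = 29·180637 + 6
31: 5238479 = 31·168983 + 6
37: 5238479 = 37·141580 + 19
41: 5238479 = 41·127767 + 32
43: 5238479 = 43·121825 + 4
47: 5238479 = 47·111457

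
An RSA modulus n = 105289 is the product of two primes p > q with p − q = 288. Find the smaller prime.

Since p = q + 288, we have 105289 = q(q + 288), so q² + 288q − 105289 = 0.
Discriminant: 288² + 4·105289 = 82944 + 421156 = 504100; √504100 = 710.
q = (−288 + 710)/2 = 211, and p = q + 288 = 499.
Check: 211 · 499 = 105289.

211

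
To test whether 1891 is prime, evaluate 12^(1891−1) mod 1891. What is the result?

1

12^1 ≡ 12 (mod 1891)
12^2 ≡ 12^2 = 144 ≡ 144 (mod 1891)
12^4 ≡ 144^2 = 20736 ≡ 1826 (mod 1891)
12^8 ≡ 1826^2 = 3334276 ≡ 443 (mod 1891)
12^16 ≡ 443^2 = 196249 ≡ 1476 (mod 1891)
12^32 ≡ 1476^2 = 2178576 ≡ 144 (mod 1891)
12^64 ≡ 144^2 = 20736 ≡ 1826 (mod 1891)
12^128 ≡ 1826^2 = 3334276 ≡ 443 (mod 1891)
12^256 ≡ 443^2 = 196249 ≡ 1476 (mod 1891)
12^512 ≡ 1476^2 = 2178576 ≡ 144 (mod 1891)
12^1024 ≡ 144^2 = 20736 ≡ 1826 (mod 1891)
1890 = 1024 + 512 + 256 + 64 + 32 + 2 in binary powers of 2.
So 12^1890 ≡ 1826 · 144 · 1476 · 1826 · 144 · 144 ≡ 1 (mod 1891).
Since the result is 1, base 12 gives no evidence that 1891 is composite.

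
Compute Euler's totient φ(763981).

734832

Factor: 763981 = 43 · 109 · 163.
φ(763981) = (43−1) · (109−1) · (163−1) = 42 · 108 · 162 = 734832.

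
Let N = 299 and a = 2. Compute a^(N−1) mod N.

2^1 ≡ 2 (mod 299)
2^2 ≡ 2^2 = 4 ≡ 4 (mod 299)
2^4 ≡ 4^2 = 16 ≡ 16 (mod 299)
2^8 ≡ 16^2 = 256 ≡ 256 (mod 299)
2^16 ≡ 256^2 = 65536 ≡ 55 (mod 299)
2^32 ≡ 55^2 = 3025 ≡ 35 (mod 299)
2^64 ≡ 35^2 = 1225 ≡ 29 (mod 299)
2^128 ≡ 29^2 = 841 ≡ 243 (mod 299)
2^256 ≡ 243^2 = 59049 ≡ 146 (mod 299)
298 = 256 + 32 + 8 + 2 in binary powers of 2.
So 2^298 ≡ 146 · 35 · 256 · 4 ≡ 140 (mod 299).
Since 140 ≠ 1, base 2 is a Fermat witness: 299 is composite.

140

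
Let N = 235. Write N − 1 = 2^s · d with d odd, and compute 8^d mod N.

158

235 − 1 = 234 = 2^1 · 117, so d = 117.
8^1 ≡ 8 (mod 235)
8^2 ≡ 8^2 = 64 ≡ 64 (mod 235)
8^4 ≡ 64^2 = 4096 ≡ 101 (mod 235)
8^8 ≡ 101^2 = 10201 ≡ 96 (mod 235)
8^16 ≡ 96^2 = 9216 ≡ 51 (mod 235)
8^32 ≡ 51^2 = 2601 ≡ 16 (mod 235)
8^64 ≡ 16^2 = 256 ≡ 21 (mod 235)
117 = 64 + 32 + 16 + 4 + 1 in binary powers of 2.
So 8^117 ≡ 21 · 16 · 51 · 101 · 8 ≡ 158 (mod 235).
Squaring chain: 158; never reaches −1, so base 8 is a Miller–Rabin witness that 235 is composite.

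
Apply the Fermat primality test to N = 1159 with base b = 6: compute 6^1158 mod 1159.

6^1 ≡ 6 (mod 1159)
6^2 ≡ 6^2 = 36 ≡ 36 (mod 1159)
6^4 ≡ 36^2 = 1296 ≡ 137 (mod 1159)
6^8 ≡ 137^2 = 18769 ≡ 225 (mod 1159)
6^16 ≡ 225^2 = 50625 ≡ 788 (mod 1159)
6^32 ≡ 788^2 = 620944 ≡ 879 (mod 1159)
6^64 ≡ 879^2 = 772641 ≡ 747 (mod 1159)
6^128 ≡ 747^2 = 558009 ≡ 530 (mod 1159)
6^256 ≡ 530^2 = 280900 ≡ 422 (mod 1159)
6^512 ≡ 422^2 = 178084 ≡ 757 (mod 1159)
6^1024 ≡ 757^2 = 573049 ≡ 503 (mod 1159)
1158 = 1024 + 128 + 4 + 2 in binary powers of 2.
So 6^1158 ≡ 503 · 530 · 137 · 36 ≡ 125 (mod 1159).
Since 125 ≠ 1, base 6 is a Fermat witness: 1159 is composite.

125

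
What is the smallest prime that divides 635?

5

635 is odd.
Digit sum 14, not divisible by 3.
Ends in 5: divisible by 5.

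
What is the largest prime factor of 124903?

73

124903 = 29 · 4307
4307 = 59 · 73
73 is prime.
So 124903 = 29 · 59 · 73; the largest prime factor is 73.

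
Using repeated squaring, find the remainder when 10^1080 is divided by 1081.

10^1 ≡ 10 (mod 1081)
10^2 ≡ 10^2 = 100 ≡ 100 (mod 1081)
10^4 ≡ 100^2 = 10000 ≡ 271 (mod 1081)
10^8 ≡ 271^2 = 73441 ≡ 1014 (mod 1081)
10^16 ≡ 1014^2 = 1028196 ≡ 165 (mod 1081)
10^32 ≡ 165^2 = 27225 ≡ 200 (mod 1081)
10^64 ≡ 200^2 = 40000 ≡ 3 (mod 1081)
10^128 ≡ 3^2 = 9 ≡ 9 (mod 1081)
10^256 ≡ 9^2 = 81 ≡ 81 (mod 1081)
10^512 ≡ 81^2 = 6561 ≡ 75 (mod 1081)
10^1024 ≡ 75^2 = 5625 ≡ 220 (mod 1081)
1080 = 1024 + 32 + 16 + 8 in binary powers of 2.
So 10^1080 ≡ 220 · 200 · 165 · 1014 ≡ 813 (mod 1081).
Since 813 ≠ 1, base 10 is a Fermat witness: 1081 is composite.

813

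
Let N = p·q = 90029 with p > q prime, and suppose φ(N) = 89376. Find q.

197

φ(n) = (p−1)(q−1) = n − (p+q) + 1, so p + q = 90029 − 89376 + 1 = 654.
p and q are the roots of t² − 654t + 90029 = 0.
Discriminant: 654² − 4·90029 = 427716 − 360116 = 67600; √67600 = 260.
q = (654 − 260)/2 = 197, p = (654 + 260)/2 = 457.
Check: 197 · 457 = 90029.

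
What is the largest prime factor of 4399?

4399 = 53 · 83
83 is prime.
So 4399 = 53 · 83; the largest prime factor is 83.

83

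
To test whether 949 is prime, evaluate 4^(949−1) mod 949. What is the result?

4^1 ≡ 4 (mod 949)
4^2 ≡ 4^2 = 16 ≡ 16 (mod 949)
4^4 ≡ 16^2 = 256 ≡ 256 (mod 949)
4^8 ≡ 256^2 = 65536 ≡ 55 (mod 949)
4^16 ≡ 55^2 = 3025 ≡ 178 (mod 949)
4^32 ≡ 178^2 = 31684 ≡ 367 (mod 949)
4^64 ≡ 367^2 = 134689 ≡ 880 (mod 949)
4^128 ≡ 880^2 = 774400 ≡ 16 (mod 949)
4^256 ≡ 16^2 = 256 ≡ 256 (mod 949)
4^512 ≡ 256^2 = 65536 ≡ 55 (mod 949)
948 = 512 + 256 + 128 + 32 + 16 + 4 in binary powers of 2.
So 4^948 ≡ 55 · 256 · 16 · 367 · 178 · 256 ≡ 794 (mod 949).
Since 794 ≠ 1, base 4 is a Fermat witness: 949 is composite.

794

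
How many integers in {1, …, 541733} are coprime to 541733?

Factor: 541733 = 41 · 73 · 181.
φ(541733) = (41−1) · (73−1) · (181−1) = 40 · 72 · 180 = 518400.

518400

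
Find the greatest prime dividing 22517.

22517 = 11 · 2047
2047 = 23 · 89
89 is prime.
So 22517 = 11 · 23 · 89; the largest prime factor is 89.

89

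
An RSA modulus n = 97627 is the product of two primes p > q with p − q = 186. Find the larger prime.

419

Since p = q + 186, we have 97627 = q(q + 186), so q² + 186q − 97627 = 0.
Discriminant: 186² + 4·97627 = 34596 + 390508 = 425104; √425104 = 652.
q = (−186 + 652)/2 = 233, and p = q + 186 = 419.
Check: 233 · 419 = 97627.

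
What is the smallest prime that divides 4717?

53

4717 is odd.
Digit sum 19, not divisible by 3.
Ends in 7: not divisible by 5.
7: 4717 = 7·673 + 6
11: 4717 = 11·428 + 9
13: 4717 = 13·362 + 11
17: 4717 = 17·277 + 8
19: 4717 = 19·248 + 5
23: 4717 = 23·205 + 2
29: 4717 = 29·162 + 19
31: 4717 = 31·152 + 5
37: 4717 = 37·127 + 18
41: 4717 = 41·115 + 2
43: 4717 = 43·109 + 30
47: 4717 = 47·100 + 17
53: 4717 = 53·89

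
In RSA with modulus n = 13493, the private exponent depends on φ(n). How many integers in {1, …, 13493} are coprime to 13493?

13260

Factor: 13493 = 103 · 131.
φ(13493) = (103−1) · (131−1) = 102 · 130 = 13260.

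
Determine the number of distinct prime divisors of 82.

2

82 = 2 · 41
82 = 2 · 41, which has 2 distinct prime factors.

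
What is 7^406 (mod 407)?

7^1 ≡ 7 (mod 407)
7^2 ≡ 7^2 = 49 ≡ 49 (mod 407)
7^4 ≡ 49^2 = 2401 ≡ 366 (mod 407)
7^8 ≡ 366^2 = 133956 ≡ 53 (mod 407)
7^16 ≡ 53^2 = 2809 ≡ 367 (mod 407)
7^32 ≡ 367^2 = 134689 ≡ 379 (mod 407)
7^64 ≡ 379^2 = 143641 ≡ 377 (mod 407)
7^128 ≡ 377^2 = 142129 ≡ 86 (mod 407)
7^256 ≡ 86^2 = 7396 ≡ 70 (mod 407)
406 = 256 + 128 + 16 + 4 + 2 in binary powers of 2.
So 7^406 ≡ 70 · 86 · 367 · 366 · 49 ≡ 81 (mod 407).
Since 81 ≠ 1, base 7 is a Fermat witness: 407 is composite.

81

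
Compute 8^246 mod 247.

77

8^1 ≡ 8 (mod 247)
8^2 ≡ 8^2 = 64 ≡ 64 (mod 247)
8^4 ≡ 64^2 = 4096 ≡ 144 (mod 247)
8^8 ≡ 144^2 = 20736 ≡ 235 (mod 247)
8^16 ≡ 235^2 = 55225 ≡ 144 (mod 247)
8^32 ≡ 144^2 = 20736 ≡ 235 (mod 247)
8^64 ≡ 235^2 = 55225 ≡ 144 (mod 247)
8^128 ≡ 144^2 = 20736 ≡ 235 (mod 247)
246 = 128 + 64 + 32 + 16 + 4 + 2 in binary powers of 2.
So 8^246 ≡ 235 · 144 · 235 · 144 · 144 · 64 ≡ 77 (mod 247).
Since 77 ≠ 1, base 8 is a Fermat witness: 247 is composite.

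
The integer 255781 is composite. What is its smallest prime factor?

255781 is odd.
Digit sum 28, not divisible by 3.
Ends in 1: not divisible by 5.
7: 255781 = 7·36540 + 1
11: 255781 = 11·23252 + 9
13: 255781 = 13·19675 + 6
17: 255781 = 17·15045 + 16
19: 255781 = 19·13462 + 3
23: 255781 = 23·11120 + 21
29: 255781 = 29·8820 + 1
31: 255781 = 31·8251

31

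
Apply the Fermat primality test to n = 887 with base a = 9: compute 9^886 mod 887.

1

9^1 ≡ 9 (mod 887)
9^2 ≡ 9^2 = 81 ≡ 81 (mod 887)
9^4 ≡ 81^2 = 6561 ≡ 352 (mod 887)
9^8 ≡ 352^2 = 123904 ≡ 611 (mod 887)
9^16 ≡ 611^2 = 373321 ≡ 781 (mod 887)
9^32 ≡ 781^2 = 609961 ≡ 592 (mod 887)
9^64 ≡ 592^2 = 350464 ≡ 99 (mod 887)
9^128 ≡ 99^2 = 9801 ≡ 44 (mod 887)
9^256 ≡ 44^2 = 1936 ≡ 162 (mod 887)
9^512 ≡ 162^2 = 26244 ≡ 521 (mod 887)
886 = 512 + 256 + 64 + 32 + 16 + 4 + 2 in binary powers of 2.
So 9^886 ≡ 521 · 162 · 99 · 592 · 781 · 352 · 81 ≡ 1 (mod 887).
Since the result is 1, base 9 gives no evidence that 887 is composite.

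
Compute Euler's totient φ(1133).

Factor: 1133 = 11 · 103.
φ(1133) = (11−1) · (103−1) = 10 · 102 = 1020.

1020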